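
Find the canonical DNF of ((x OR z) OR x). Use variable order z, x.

(NOT z AND x) OR (z AND NOT x) OR (z AND x)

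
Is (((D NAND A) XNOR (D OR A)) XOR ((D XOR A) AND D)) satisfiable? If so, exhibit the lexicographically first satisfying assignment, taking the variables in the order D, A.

D=0, A=1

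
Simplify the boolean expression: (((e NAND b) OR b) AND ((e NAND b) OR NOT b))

By distribution ((E OR v) AND (E OR NOT v) = E):
= (e NAND b)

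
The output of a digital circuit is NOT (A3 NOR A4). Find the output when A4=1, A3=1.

Substituting: NOT (1 NOR 1)
= 1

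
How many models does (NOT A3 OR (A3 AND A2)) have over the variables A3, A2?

Satisfying assignments: (0,0), (0,1), (1,1)
Count: 3 out of 4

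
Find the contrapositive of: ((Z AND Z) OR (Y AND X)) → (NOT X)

Contrapositive: X → NOT ((Z AND Z) OR (Y AND X))
Note: A statement and its contrapositive are logically equivalent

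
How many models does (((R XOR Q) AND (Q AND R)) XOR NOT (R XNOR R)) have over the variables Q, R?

No assignment satisfies the expression.
Count: 0 out of 4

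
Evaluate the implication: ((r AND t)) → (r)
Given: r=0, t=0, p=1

Antecedent ((r AND t)) = 0; consequent (r) = 0.
0 → 0 = 1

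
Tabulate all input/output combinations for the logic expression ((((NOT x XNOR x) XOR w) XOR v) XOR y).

w | x | v | y | Output
----------------------
0 | 0 | 0 | 0 | 0
0 | 0 | 0 | 1 | 1
0 | 0 | 1 | 0 | 1
0 | 0 | 1 | 1 | 0
0 | 1 | 0 | 0 | 0
0 | 1 | 0 | 1 | 1
0 | 1 | 1 | 0 | 1
0 | 1 | 1 | 1 | 0
1 | 0 | 0 | 0 | 1
1 | 0 | 0 | 1 | 0
1 | 0 | 1 | 0 | 0
1 | 0 | 1 | 1 | 1
1 | 1 | 0 | 0 | 1
1 | 1 | 0 | 1 | 0
1 | 1 | 1 | 0 | 0
1 | 1 | 1 | 1 | 1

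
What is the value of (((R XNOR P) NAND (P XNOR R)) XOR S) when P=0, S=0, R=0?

Substituting: (((0 XNOR 0) NAND (0 XNOR 0)) XOR 0)
= 0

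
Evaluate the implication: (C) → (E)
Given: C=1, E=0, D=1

Antecedent (C) = 1; consequent (E) = 0.
1 → 0 = 0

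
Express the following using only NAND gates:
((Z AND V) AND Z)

((((Z NAND V) NAND (Z NAND V)) NAND Z) NAND (((Z NAND V) NAND (Z NAND V)) NAND Z))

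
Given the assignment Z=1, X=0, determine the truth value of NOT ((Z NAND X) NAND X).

Substituting: NOT ((1 NAND 0) NAND 0)
= 0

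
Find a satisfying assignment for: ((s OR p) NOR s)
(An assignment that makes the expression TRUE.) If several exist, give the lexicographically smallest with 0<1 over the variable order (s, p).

s=0, p=0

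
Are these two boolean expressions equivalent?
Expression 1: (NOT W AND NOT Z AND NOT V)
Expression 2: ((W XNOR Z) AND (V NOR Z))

Yes, they are equivalent — the two output columns agree on all 8 assignments:
W | Z | V | Expression 1 | Expression 2
---------------------------------------
0 | 0 | 0 | 1 | 1
0 | 0 | 1 | 0 | 0
0 | 1 | 0 | 0 | 0
0 | 1 | 1 | 0 | 0
1 | 0 | 0 | 0 | 0
1 | 0 | 1 | 0 | 0
1 | 1 | 0 | 0 | 0
1 | 1 | 1 | 0 | 0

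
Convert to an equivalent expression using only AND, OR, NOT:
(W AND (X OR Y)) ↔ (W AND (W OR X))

((W AND (X OR Y)) AND (W AND (W OR X))) OR (NOT (W AND (X OR Y)) AND NOT (W AND (W OR X)))
(Biconditional = both true or both false)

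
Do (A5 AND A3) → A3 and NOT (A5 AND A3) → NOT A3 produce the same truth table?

No, Inverse is not equivalent to original (counterexample: A5=0, A3=1)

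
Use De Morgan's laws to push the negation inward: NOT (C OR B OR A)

NOT C AND NOT B AND NOT A
De Morgan's: NOT(OR of terms) = AND of negations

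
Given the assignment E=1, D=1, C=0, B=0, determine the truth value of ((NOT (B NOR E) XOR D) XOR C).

Substituting: ((NOT (0 NOR 1) XOR 1) XOR 0)
= 0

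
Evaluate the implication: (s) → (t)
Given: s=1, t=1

Antecedent (s) = 1; consequent (t) = 1.
1 → 1 = 1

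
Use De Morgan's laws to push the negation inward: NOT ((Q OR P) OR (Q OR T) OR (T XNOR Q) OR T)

NOT (Q OR P) AND NOT (Q OR T) AND NOT (T XNOR Q) AND NOT T
De Morgan's: NOT(OR of terms) = AND of negations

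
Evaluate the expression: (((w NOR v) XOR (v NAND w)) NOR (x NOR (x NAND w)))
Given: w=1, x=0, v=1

Substituting: (((1 NOR 1) XOR (1 NAND 1)) NOR (0 NOR (0 NAND 1)))
= 1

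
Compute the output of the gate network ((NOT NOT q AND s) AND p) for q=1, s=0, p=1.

Substituting: ((NOT NOT 1 AND 0) AND 1)
= 0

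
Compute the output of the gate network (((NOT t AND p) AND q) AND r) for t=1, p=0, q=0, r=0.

Substituting: (((NOT 1 AND 0) AND 0) AND 0)
= 0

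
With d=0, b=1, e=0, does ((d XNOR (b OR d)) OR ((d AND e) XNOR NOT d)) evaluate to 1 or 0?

Substituting: ((0 XNOR (1 OR 0)) OR ((0 AND 0) XNOR NOT 0))
= 0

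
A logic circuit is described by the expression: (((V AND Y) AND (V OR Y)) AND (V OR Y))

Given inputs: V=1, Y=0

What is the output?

Substituting: (((1 AND 0) AND (1 OR 0)) AND (1 OR 0))
= 0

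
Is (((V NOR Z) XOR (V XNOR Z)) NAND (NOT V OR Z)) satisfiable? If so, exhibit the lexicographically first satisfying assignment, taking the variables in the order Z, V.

Z=0, V=0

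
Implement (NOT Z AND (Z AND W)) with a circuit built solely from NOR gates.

(((Z NOR Z) NOR (Z NOR Z)) NOR (((Z NOR Z) NOR (W NOR W)) NOR ((Z NOR Z) NOR (W NOR W))))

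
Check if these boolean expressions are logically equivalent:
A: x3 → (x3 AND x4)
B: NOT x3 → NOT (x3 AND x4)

No, Inverse is not equivalent to original (counterexample: x3=1, x4=0)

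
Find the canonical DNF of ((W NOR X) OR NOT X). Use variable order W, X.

(NOT W AND NOT X) OR (W AND NOT X)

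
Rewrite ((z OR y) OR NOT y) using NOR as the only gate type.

((((z NOR y) NOR (z NOR y)) NOR (y NOR y)) NOR (((z NOR y) NOR (z NOR y)) NOR (y NOR y)))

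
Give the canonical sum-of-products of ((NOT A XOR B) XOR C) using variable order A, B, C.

Σm(0, 3, 5, 6) = (NOT A AND NOT B AND NOT C) OR (NOT A AND B AND C) OR (A AND NOT B AND C) OR (A AND B AND NOT C)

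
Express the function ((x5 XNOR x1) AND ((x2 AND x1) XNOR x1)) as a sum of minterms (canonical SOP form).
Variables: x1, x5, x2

Σm(0, 1, 7) = (NOT x1 AND NOT x5 AND NOT x2) OR (NOT x1 AND NOT x5 AND x2) OR (x1 AND x5 AND x2)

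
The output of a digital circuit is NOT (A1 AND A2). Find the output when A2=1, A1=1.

Substituting: NOT (1 AND 1)
= 0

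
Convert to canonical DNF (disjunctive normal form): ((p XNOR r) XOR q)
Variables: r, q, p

(NOT r AND NOT q AND NOT p) OR (NOT r AND q AND p) OR (r AND NOT q AND p) OR (r AND q AND NOT p)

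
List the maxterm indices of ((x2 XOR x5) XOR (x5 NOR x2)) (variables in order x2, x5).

ΠM(3) = (NOT x2 OR NOT x5)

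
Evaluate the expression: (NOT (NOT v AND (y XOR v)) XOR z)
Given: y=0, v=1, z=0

Substituting: (NOT (NOT 1 AND (0 XOR 1)) XOR 0)
= 1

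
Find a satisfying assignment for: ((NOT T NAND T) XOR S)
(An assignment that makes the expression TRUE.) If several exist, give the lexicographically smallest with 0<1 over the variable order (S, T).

S=0, T=0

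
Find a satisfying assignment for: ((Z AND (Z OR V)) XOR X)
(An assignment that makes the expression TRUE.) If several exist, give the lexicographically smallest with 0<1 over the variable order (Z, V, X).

Z=0, V=0, X=1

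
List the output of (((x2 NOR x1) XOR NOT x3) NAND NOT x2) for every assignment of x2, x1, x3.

x2 | x1 | x3 | Output
---------------------
0 | 0 | 0 | 1
0 | 0 | 1 | 0
0 | 1 | 0 | 0
0 | 1 | 1 | 1
1 | 0 | 0 | 1
1 | 0 | 1 | 1
1 | 1 | 0 | 1
1 | 1 | 1 | 1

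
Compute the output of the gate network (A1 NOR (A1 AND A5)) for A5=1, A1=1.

Substituting: (1 NOR (1 AND 1))
= 0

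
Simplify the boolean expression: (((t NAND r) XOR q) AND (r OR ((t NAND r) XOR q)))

By absorption (E AND (E OR v) = E):
= ((t NAND r) XOR q)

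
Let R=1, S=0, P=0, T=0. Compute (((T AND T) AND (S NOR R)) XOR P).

Substituting: (((0 AND 0) AND (0 NOR 1)) XOR 0)
= 0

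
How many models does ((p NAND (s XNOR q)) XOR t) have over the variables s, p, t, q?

Satisfying assignments: (0,0,0,0), (0,0,0,1), (0,1,0,1), (0,1,1,0), (1,0,0,0), (1,0,0,1), (1,1,0,0), (1,1,1,1)
Count: 8 out of 16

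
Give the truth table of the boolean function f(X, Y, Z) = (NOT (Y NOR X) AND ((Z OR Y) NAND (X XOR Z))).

X | Y | Z | Output
------------------
0 | 0 | 0 | 0
0 | 0 | 1 | 0
0 | 1 | 0 | 1
0 | 1 | 1 | 0
1 | 0 | 0 | 1
1 | 0 | 1 | 1
1 | 1 | 0 | 0
1 | 1 | 1 | 1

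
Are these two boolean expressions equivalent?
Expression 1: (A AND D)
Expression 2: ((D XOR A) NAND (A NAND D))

No. Counterexample: with A=0, D=0, Expression 1 = 0 but Expression 2 = 1.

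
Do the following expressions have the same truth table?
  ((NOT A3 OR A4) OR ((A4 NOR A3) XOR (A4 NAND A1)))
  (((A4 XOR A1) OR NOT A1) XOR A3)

No. Counterexample: with A1=0, A3=1, A4=0, Expression 1 = 1 but Expression 2 = 0.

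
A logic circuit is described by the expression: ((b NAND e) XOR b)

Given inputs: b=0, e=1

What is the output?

Substituting: ((0 NAND 1) XOR 0)
= 1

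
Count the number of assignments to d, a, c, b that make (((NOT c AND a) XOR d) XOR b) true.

Satisfying assignments: (0,0,0,1), (0,0,1,1), (0,1,0,0), (0,1,1,1), (1,0,0,0), (1,0,1,0), (1,1,0,1), (1,1,1,0)
Count: 8 out of 16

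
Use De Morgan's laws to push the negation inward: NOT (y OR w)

NOT y AND NOT w
De Morgan's: NOT(OR of terms) = AND of negations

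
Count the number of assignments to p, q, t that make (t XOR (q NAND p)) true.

Satisfying assignments: (0,0,0), (0,1,0), (1,0,0), (1,1,1)
Count: 4 out of 8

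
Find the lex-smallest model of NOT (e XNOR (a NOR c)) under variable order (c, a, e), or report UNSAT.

c=0, a=0, e=0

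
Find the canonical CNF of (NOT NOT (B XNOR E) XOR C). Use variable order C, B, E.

(C OR B OR NOT E) AND (C OR NOT B OR E) AND (NOT C OR B OR E) AND (NOT C OR NOT B OR NOT E)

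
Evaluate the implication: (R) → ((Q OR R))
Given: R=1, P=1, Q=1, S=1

Antecedent (R) = 1; consequent ((Q OR R)) = 1.
1 → 1 = 1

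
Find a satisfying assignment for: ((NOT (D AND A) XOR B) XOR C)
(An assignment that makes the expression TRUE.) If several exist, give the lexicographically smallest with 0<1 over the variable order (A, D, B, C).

A=0, D=0, B=0, C=0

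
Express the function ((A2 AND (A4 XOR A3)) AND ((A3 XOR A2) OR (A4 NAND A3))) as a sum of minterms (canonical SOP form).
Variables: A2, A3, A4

Σm(5, 6) = (A2 AND NOT A3 AND A4) OR (A2 AND A3 AND NOT A4)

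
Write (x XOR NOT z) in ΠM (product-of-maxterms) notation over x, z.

ΠM(1, 2) = (x OR NOT z) AND (NOT x OR z)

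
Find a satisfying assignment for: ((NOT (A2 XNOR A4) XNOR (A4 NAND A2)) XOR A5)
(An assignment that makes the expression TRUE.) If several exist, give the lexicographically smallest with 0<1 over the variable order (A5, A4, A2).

A5=0, A4=0, A2=1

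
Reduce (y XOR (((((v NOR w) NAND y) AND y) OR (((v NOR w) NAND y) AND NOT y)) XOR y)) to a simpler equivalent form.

By XOR self-cancellation ((E XOR v) XOR v = E) then distribution ((E AND v) OR (E AND NOT v) = E):
= ((v NOR w) NAND y)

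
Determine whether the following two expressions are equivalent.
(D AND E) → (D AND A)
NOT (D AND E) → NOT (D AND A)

No, Inverse is not equivalent to original (counterexample: D=1, E=0, A=1)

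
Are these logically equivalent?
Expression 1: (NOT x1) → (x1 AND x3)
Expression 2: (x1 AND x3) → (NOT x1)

No, Converse is not equivalent to original (counterexample: x1=0, x3=0)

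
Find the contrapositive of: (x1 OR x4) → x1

Contrapositive: NOT x1 → NOT (x1 OR x4)
Note: A statement and its contrapositive are logically equivalent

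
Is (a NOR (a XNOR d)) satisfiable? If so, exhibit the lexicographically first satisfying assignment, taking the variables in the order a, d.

a=0, d=1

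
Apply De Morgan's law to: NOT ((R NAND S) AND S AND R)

NOT (R NAND S) OR NOT S OR NOT R
De Morgan's: NOT(AND of terms) = OR of negations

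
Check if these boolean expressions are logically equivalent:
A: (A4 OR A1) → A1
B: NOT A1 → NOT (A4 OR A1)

Yes, Contrapositive is always equivalent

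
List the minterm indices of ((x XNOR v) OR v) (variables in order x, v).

Σm(0, 1, 3) = (NOT x AND NOT v) OR (NOT x AND v) OR (x AND v)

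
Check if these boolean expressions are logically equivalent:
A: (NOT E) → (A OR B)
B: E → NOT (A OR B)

No, Inverse is not equivalent to original (counterexample: B=0, E=0, A=0)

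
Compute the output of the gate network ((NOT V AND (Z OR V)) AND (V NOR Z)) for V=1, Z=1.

Substituting: ((NOT 1 AND (1 OR 1)) AND (1 NOR 1))
= 0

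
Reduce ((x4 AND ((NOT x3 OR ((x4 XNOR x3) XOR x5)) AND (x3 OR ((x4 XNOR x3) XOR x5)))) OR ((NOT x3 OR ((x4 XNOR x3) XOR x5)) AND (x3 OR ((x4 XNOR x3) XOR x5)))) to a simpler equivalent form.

By absorption (E OR (E AND v) = E) then distribution ((E OR v) AND (E OR NOT v) = E):
= ((x4 XNOR x3) XOR x5)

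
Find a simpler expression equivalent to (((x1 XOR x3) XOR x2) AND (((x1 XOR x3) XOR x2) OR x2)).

By absorption (E AND (E OR v) = E):
= ((x1 XOR x3) XOR x2)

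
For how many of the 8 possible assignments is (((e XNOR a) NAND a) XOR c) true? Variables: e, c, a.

Satisfying assignments: (0,0,0), (0,0,1), (1,0,0), (1,1,1)
Count: 4 out of 8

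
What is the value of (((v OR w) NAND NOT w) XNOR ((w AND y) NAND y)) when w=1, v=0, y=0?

Substituting: (((0 OR 1) NAND NOT 1) XNOR ((1 AND 0) NAND 0))
= 1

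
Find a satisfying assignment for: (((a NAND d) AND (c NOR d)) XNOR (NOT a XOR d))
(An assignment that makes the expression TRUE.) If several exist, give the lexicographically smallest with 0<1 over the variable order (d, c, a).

d=0, c=0, a=0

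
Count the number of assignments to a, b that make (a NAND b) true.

Satisfying assignments: (0,0), (0,1), (1,0)
Count: 3 out of 4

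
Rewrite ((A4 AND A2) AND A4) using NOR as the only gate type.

((((A4 NOR A4) NOR (A2 NOR A2)) NOR ((A4 NOR A4) NOR (A2 NOR A2))) NOR (A4 NOR A4))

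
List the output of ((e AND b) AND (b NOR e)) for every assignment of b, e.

b | e | Output
--------------
0 | 0 | 0
0 | 1 | 0
1 | 0 | 0
1 | 1 | 0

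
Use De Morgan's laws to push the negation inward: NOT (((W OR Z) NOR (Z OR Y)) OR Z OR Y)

NOT ((W OR Z) NOR (Z OR Y)) AND NOT Z AND NOT Y
De Morgan's: NOT(OR of terms) = AND of negations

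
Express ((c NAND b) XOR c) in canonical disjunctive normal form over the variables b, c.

(NOT b AND NOT c) OR (b AND NOT c) OR (b AND c)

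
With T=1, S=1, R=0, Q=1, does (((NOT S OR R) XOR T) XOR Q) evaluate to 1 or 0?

Substituting: (((NOT 1 OR 0) XOR 1) XOR 1)
= 0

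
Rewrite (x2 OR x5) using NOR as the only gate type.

((x2 NOR x5) NOR (x2 NOR x5))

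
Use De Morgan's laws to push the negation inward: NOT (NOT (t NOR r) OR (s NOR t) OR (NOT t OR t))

(t NOR r) AND NOT (s NOR t) AND NOT (NOT t OR t)
De Morgan's: NOT(OR of terms) = AND of negations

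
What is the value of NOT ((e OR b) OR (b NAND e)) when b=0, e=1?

Substituting: NOT ((1 OR 0) OR (0 NAND 1))
= 0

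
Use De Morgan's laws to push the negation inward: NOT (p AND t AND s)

NOT p OR NOT t OR NOT s
De Morgan's: NOT(AND of terms) = OR of negations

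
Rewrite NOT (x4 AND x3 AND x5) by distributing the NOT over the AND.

NOT x4 OR NOT x3 OR NOT x5
De Morgan's: NOT(AND of terms) = OR of negations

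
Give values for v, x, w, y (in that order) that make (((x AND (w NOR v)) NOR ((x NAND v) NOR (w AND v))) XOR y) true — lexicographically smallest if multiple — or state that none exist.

v=0, x=0, w=0, y=0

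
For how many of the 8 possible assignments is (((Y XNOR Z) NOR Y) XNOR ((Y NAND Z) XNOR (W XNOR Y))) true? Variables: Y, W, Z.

Satisfying assignments: (0,0,1), (0,1,0), (1,0,0), (1,1,1)
Count: 4 out of 8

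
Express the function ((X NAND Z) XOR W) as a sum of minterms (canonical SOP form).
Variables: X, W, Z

Σm(0, 1, 4, 7) = (NOT X AND NOT W AND NOT Z) OR (NOT X AND NOT W AND Z) OR (X AND NOT W AND NOT Z) OR (X AND W AND Z)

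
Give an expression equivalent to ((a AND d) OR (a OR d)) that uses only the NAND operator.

((((a NAND d) NAND (a NAND d)) NAND ((a NAND d) NAND (a NAND d))) NAND (((a NAND a) NAND (d NAND d)) NAND ((a NAND a) NAND (d NAND d))))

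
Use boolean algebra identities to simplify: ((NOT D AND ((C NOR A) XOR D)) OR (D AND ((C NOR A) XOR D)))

By distribution ((E AND v) OR (E AND NOT v) = E):
= ((C NOR A) XOR D)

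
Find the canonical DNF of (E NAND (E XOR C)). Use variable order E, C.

(NOT E AND NOT C) OR (NOT E AND C) OR (E AND C)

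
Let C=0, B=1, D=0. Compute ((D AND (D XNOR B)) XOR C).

Substituting: ((0 AND (0 XNOR 1)) XOR 0)
= 0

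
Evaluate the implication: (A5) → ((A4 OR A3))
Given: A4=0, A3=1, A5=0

Antecedent (A5) = 0; consequent ((A4 OR A3)) = 1.
0 → 1 = 1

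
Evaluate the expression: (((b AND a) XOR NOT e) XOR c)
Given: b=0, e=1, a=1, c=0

Substituting: (((0 AND 1) XOR NOT 1) XOR 0)
= 0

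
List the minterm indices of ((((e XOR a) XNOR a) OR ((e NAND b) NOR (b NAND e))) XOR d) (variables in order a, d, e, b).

Σm(0, 1, 3, 6, 8, 9, 11, 14) = (NOT a AND NOT d AND NOT e AND NOT b) OR (NOT a AND NOT d AND NOT e AND b) OR (NOT a AND NOT d AND e AND b) OR (NOT a AND d AND e AND NOT b) OR (a AND NOT d AND NOT e AND NOT b) OR (a AND NOT d AND NOT e AND b) OR (a AND NOT d AND e AND b) OR (a AND d AND e AND NOT b)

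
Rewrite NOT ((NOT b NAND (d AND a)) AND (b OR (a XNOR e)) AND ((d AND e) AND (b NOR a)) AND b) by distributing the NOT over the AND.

NOT (NOT b NAND (d AND a)) OR NOT (b OR (a XNOR e)) OR NOT ((d AND e) AND (b NOR a)) OR NOT b
De Morgan's: NOT(AND of terms) = OR of negations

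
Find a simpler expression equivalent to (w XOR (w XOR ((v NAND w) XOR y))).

By XOR self-cancellation ((E XOR v) XOR v = E):
= ((v NAND w) XOR y)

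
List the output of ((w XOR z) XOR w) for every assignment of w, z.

w | z | Output
--------------
0 | 0 | 0
0 | 1 | 1
1 | 0 | 0
1 | 1 | 1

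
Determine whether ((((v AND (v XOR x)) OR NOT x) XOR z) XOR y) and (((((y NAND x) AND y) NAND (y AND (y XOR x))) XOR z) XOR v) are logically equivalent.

No. Counterexample: with z=0, y=0, v=0, x=1, Expression 1 = 0 but Expression 2 = 1.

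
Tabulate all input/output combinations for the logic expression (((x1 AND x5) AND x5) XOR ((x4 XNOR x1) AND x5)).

x5 | x4 | x1 | Output
---------------------
0 | 0 | 0 | 0
0 | 0 | 1 | 0
0 | 1 | 0 | 0
0 | 1 | 1 | 0
1 | 0 | 0 | 1
1 | 0 | 1 | 1
1 | 1 | 0 | 0
1 | 1 | 1 | 0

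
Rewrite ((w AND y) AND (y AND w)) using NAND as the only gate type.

((((w NAND y) NAND (w NAND y)) NAND ((y NAND w) NAND (y NAND w))) NAND (((w NAND y) NAND (w NAND y)) NAND ((y NAND w) NAND (y NAND w))))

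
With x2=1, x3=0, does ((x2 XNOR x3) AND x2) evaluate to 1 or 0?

Substituting: ((1 XNOR 0) AND 1)
= 0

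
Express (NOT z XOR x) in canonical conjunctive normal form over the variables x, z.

(x OR NOT z) AND (NOT x OR z)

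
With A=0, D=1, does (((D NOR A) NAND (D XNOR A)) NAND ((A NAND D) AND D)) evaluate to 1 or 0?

Substituting: (((1 NOR 0) NAND (1 XNOR 0)) NAND ((0 NAND 1) AND 1))
= 0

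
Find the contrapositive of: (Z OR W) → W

Contrapositive: NOT W → NOT (Z OR W)
Note: A statement and its contrapositive are logically equivalent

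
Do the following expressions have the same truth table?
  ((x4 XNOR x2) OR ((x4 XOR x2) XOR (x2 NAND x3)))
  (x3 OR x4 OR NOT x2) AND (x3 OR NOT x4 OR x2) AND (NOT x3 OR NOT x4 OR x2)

Yes, they are equivalent — the two output columns agree on all 8 assignments:
x3 | x4 | x2 | Expression 1 | Expression 2
------------------------------------------
0 | 0 | 0 | 1 | 1
0 | 0 | 1 | 0 | 0
0 | 1 | 0 | 0 | 0
0 | 1 | 1 | 1 | 1
1 | 0 | 0 | 1 | 1
1 | 0 | 1 | 1 | 1
1 | 1 | 0 | 0 | 0
1 | 1 | 1 | 1 | 1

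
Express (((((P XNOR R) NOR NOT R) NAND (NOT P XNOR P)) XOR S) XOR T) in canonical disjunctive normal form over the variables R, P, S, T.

(NOT R AND NOT P AND NOT S AND NOT T) OR (NOT R AND NOT P AND S AND T) OR (NOT R AND P AND NOT S AND NOT T) OR (NOT R AND P AND S AND T) OR (R AND NOT P AND NOT S AND NOT T) OR (R AND NOT P AND S AND T) OR (R AND P AND NOT S AND NOT T) OR (R AND P AND S AND T)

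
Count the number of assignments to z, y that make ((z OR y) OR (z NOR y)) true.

Satisfying assignments: (0,0), (0,1), (1,0), (1,1)
Count: 4 out of 4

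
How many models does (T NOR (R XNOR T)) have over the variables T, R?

Satisfying assignments: (0,1)
Count: 1 out of 4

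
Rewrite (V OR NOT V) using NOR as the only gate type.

((V NOR (V NOR V)) NOR (V NOR (V NOR V)))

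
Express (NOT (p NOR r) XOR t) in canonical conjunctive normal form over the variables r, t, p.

(r OR t OR p) AND (r OR NOT t OR NOT p) AND (NOT r OR NOT t OR p) AND (NOT r OR NOT t OR NOT p)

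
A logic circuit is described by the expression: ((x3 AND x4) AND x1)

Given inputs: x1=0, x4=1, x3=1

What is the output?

Substituting: ((1 AND 1) AND 0)
= 0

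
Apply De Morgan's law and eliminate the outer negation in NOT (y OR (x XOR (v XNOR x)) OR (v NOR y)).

NOT y AND NOT (x XOR (v XNOR x)) AND NOT (v NOR y)
De Morgan's: NOT(OR of terms) = AND of negations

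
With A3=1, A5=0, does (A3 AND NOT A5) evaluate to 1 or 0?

Substituting: (1 AND NOT 0)
= 1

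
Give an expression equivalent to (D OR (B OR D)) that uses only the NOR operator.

((D NOR ((B NOR D) NOR (B NOR D))) NOR (D NOR ((B NOR D) NOR (B NOR D))))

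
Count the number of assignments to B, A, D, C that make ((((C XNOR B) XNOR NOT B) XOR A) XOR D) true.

Satisfying assignments: (0,0,0,0), (0,0,1,1), (0,1,0,1), (0,1,1,0), (1,0,0,0), (1,0,1,1), (1,1,0,1), (1,1,1,0)
Count: 8 out of 16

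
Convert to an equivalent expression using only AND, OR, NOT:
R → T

NOT R OR T
(Implication elimination: A → B = NOT A OR B)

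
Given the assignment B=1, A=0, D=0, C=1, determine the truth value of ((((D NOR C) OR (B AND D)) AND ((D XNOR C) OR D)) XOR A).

Substituting: ((((0 NOR 1) OR (1 AND 0)) AND ((0 XNOR 1) OR 0)) XOR 0)
= 0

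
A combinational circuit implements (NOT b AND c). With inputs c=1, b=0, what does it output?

Substituting: (NOT 0 AND 1)
= 1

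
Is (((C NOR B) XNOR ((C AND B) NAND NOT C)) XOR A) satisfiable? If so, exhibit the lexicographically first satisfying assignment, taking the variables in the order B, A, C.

B=0, A=0, C=0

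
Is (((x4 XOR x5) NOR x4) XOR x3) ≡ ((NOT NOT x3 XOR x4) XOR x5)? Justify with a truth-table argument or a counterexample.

No. Counterexample: with x4=0, x3=0, x5=0, Expression 1 = 1 but Expression 2 = 0.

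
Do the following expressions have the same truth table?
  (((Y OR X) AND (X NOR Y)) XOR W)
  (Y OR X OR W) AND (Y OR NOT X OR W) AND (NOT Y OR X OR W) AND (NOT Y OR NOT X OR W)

Yes, they are equivalent — the two output columns agree on all 8 assignments:
Y | X | W | Expression 1 | Expression 2
---------------------------------------
0 | 0 | 0 | 0 | 0
0 | 0 | 1 | 1 | 1
0 | 1 | 0 | 0 | 0
0 | 1 | 1 | 1 | 1
1 | 0 | 0 | 0 | 0
1 | 0 | 1 | 1 | 1
1 | 1 | 0 | 0 | 0
1 | 1 | 1 | 1 | 1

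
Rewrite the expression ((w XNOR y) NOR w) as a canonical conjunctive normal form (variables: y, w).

(y OR w) AND (y OR NOT w) AND (NOT y OR NOT w)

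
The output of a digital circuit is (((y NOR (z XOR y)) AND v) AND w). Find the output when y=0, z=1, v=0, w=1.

Substituting: (((0 NOR (1 XOR 0)) AND 0) AND 1)
= 0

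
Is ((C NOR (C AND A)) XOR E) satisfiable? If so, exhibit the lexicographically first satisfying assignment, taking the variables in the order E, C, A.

E=0, C=0, A=0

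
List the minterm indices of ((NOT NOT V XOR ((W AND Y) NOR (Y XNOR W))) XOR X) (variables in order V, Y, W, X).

Σm(1, 2, 4, 7, 8, 11, 13, 14) = (NOT V AND NOT Y AND NOT W AND X) OR (NOT V AND NOT Y AND W AND NOT X) OR (NOT V AND Y AND NOT W AND NOT X) OR (NOT V AND Y AND W AND X) OR (V AND NOT Y AND NOT W AND NOT X) OR (V AND NOT Y AND W AND X) OR (V AND Y AND NOT W AND X) OR (V AND Y AND W AND NOT X)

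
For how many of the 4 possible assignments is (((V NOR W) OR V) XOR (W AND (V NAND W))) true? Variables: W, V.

Satisfying assignments: (0,0), (0,1), (1,0), (1,1)
Count: 4 out of 4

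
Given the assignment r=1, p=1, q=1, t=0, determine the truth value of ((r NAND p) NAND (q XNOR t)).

Substituting: ((1 NAND 1) NAND (1 XNOR 0))
= 1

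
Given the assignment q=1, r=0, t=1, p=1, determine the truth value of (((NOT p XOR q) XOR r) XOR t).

Substituting: (((NOT 1 XOR 1) XOR 0) XOR 1)
= 0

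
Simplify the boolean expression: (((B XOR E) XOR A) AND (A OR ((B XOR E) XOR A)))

By absorption (E AND (E OR v) = E):
= ((B XOR E) XOR A)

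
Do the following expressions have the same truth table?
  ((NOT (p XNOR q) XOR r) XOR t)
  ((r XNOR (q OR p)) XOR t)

No. Counterexample: with q=0, r=0, p=0, t=0, Expression 1 = 0 but Expression 2 = 1.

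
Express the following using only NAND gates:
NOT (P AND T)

(((P NAND T) NAND (P NAND T)) NAND ((P NAND T) NAND (P NAND T)))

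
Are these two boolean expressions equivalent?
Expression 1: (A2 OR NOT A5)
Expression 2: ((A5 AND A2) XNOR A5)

Yes, they are equivalent — the two output columns agree on all 4 assignments:
A2 | A5 | Expression 1 | Expression 2
-------------------------------------
0 | 0 | 1 | 1
0 | 1 | 0 | 0
1 | 0 | 1 | 1
1 | 1 | 1 | 1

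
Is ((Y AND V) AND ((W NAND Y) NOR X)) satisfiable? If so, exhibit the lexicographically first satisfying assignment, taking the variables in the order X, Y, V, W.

X=0, Y=1, V=1, W=1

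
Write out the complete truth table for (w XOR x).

w | x | Output
--------------
0 | 0 | 0
0 | 1 | 1
1 | 0 | 1
1 | 1 | 0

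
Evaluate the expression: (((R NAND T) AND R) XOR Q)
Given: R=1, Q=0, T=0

Substituting: (((1 NAND 0) AND 1) XOR 0)
= 1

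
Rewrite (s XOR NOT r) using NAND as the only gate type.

((s NAND (s NAND (r NAND r))) NAND ((r NAND r) NAND (s NAND (r NAND r))))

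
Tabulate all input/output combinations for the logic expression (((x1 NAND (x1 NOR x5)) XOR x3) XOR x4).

x3 | x1 | x4 | x5 | Output
--------------------------
0 | 0 | 0 | 0 | 1
0 | 0 | 0 | 1 | 1
0 | 0 | 1 | 0 | 0
0 | 0 | 1 | 1 | 0
0 | 1 | 0 | 0 | 1
0 | 1 | 0 | 1 | 1
0 | 1 | 1 | 0 | 0
0 | 1 | 1 | 1 | 0
1 | 0 | 0 | 0 | 0
1 | 0 | 0 | 1 | 0
1 | 0 | 1 | 0 | 1
1 | 0 | 1 | 1 | 1
1 | 1 | 0 | 0 | 0
1 | 1 | 0 | 1 | 0
1 | 1 | 1 | 0 | 1
1 | 1 | 1 | 1 | 1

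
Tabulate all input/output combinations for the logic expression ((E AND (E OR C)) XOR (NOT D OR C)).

C | E | D | Output
------------------
0 | 0 | 0 | 1
0 | 0 | 1 | 0
0 | 1 | 0 | 0
0 | 1 | 1 | 1
1 | 0 | 0 | 1
1 | 0 | 1 | 1
1 | 1 | 0 | 0
1 | 1 | 1 | 0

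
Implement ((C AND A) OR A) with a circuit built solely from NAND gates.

((((C NAND A) NAND (C NAND A)) NAND ((C NAND A) NAND (C NAND A))) NAND (A NAND A))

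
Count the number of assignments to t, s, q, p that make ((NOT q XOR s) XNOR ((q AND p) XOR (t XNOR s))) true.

Satisfying assignments: (0,0,0,0), (0,0,0,1), (0,0,1,1), (0,1,0,0), (0,1,0,1), (0,1,1,1), (1,0,1,0), (1,1,1,0)
Count: 8 out of 16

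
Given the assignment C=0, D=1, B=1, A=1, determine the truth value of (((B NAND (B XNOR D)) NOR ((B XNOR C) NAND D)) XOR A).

Substituting: (((1 NAND (1 XNOR 1)) NOR ((1 XNOR 0) NAND 1)) XOR 1)
= 1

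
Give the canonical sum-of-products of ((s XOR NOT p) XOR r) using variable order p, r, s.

Σm(0, 3, 5, 6) = (NOT p AND NOT r AND NOT s) OR (NOT p AND r AND s) OR (p AND NOT r AND s) OR (p AND r AND NOT s)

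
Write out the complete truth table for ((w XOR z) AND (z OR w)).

w | z | Output
--------------
0 | 0 | 0
0 | 1 | 1
1 | 0 | 1
1 | 1 | 0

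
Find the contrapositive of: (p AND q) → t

Contrapositive: NOT t → NOT (p AND q)
Note: A statement and its contrapositive are logically equivalent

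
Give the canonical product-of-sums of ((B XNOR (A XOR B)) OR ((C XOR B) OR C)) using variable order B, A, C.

ΠM(2) = (B OR NOT A OR C)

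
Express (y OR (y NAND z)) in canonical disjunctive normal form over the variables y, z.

(NOT y AND NOT z) OR (NOT y AND z) OR (y AND NOT z) OR (y AND z)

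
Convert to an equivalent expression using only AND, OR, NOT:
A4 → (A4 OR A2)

NOT A4 OR (A4 OR A2)
(Implication elimination: A → B = NOT A OR B)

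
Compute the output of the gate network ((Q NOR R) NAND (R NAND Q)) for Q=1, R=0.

Substituting: ((1 NOR 0) NAND (0 NAND 1))
= 1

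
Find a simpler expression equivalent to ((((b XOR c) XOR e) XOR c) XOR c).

By XOR self-cancellation ((E XOR v) XOR v = E):
= ((b XOR c) XOR e)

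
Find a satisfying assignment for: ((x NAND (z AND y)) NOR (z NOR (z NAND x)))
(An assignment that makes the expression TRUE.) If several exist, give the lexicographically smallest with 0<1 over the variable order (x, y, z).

x=1, y=1, z=1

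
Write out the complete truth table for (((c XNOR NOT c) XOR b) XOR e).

c | b | e | Output
------------------
0 | 0 | 0 | 0
0 | 0 | 1 | 1
0 | 1 | 0 | 1
0 | 1 | 1 | 0
1 | 0 | 0 | 0
1 | 0 | 1 | 1
1 | 1 | 0 | 1
1 | 1 | 1 | 0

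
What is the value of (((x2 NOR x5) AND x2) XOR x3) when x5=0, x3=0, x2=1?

Substituting: (((1 NOR 0) AND 1) XOR 0)
= 0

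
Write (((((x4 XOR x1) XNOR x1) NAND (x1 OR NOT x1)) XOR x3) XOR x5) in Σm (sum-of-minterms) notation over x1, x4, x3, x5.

Σm(1, 2, 4, 7, 9, 10, 12, 15) = (NOT x1 AND NOT x4 AND NOT x3 AND x5) OR (NOT x1 AND NOT x4 AND x3 AND NOT x5) OR (NOT x1 AND x4 AND NOT x3 AND NOT x5) OR (NOT x1 AND x4 AND x3 AND x5) OR (x1 AND NOT x4 AND NOT x3 AND x5) OR (x1 AND NOT x4 AND x3 AND NOT x5) OR (x1 AND x4 AND NOT x3 AND NOT x5) OR (x1 AND x4 AND x3 AND x5)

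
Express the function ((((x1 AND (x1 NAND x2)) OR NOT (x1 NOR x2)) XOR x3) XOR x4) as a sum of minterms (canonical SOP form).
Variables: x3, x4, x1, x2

Σm(1, 2, 3, 4, 8, 13, 14, 15) = (NOT x3 AND NOT x4 AND NOT x1 AND x2) OR (NOT x3 AND NOT x4 AND x1 AND NOT x2) OR (NOT x3 AND NOT x4 AND x1 AND x2) OR (NOT x3 AND x4 AND NOT x1 AND NOT x2) OR (x3 AND NOT x4 AND NOT x1 AND NOT x2) OR (x3 AND x4 AND NOT x1 AND x2) OR (x3 AND x4 AND x1 AND NOT x2) OR (x3 AND x4 AND x1 AND x2)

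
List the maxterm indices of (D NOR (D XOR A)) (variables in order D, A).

ΠM(1, 2, 3) = (D OR NOT A) AND (NOT D OR A) AND (NOT D OR NOT A)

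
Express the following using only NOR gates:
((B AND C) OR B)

((((B NOR B) NOR (C NOR C)) NOR B) NOR (((B NOR B) NOR (C NOR C)) NOR B))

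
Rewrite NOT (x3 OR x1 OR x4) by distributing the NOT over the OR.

NOT x3 AND NOT x1 AND NOT x4
De Morgan's: NOT(OR of terms) = AND of negations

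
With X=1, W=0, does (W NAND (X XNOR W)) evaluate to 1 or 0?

Substituting: (0 NAND (1 XNOR 0))
= 1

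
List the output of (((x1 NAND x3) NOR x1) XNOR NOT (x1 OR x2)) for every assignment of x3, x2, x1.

x3 | x2 | x1 | Output
---------------------
0 | 0 | 0 | 0
0 | 0 | 1 | 1
0 | 1 | 0 | 1
0 | 1 | 1 | 1
1 | 0 | 0 | 0
1 | 0 | 1 | 1
1 | 1 | 0 | 1
1 | 1 | 1 | 1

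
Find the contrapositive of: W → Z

Contrapositive: NOT Z → NOT W
Note: A statement and its contrapositive are logically equivalent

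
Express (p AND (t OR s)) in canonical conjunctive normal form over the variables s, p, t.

(s OR p OR t) AND (s OR p OR NOT t) AND (s OR NOT p OR t) AND (NOT s OR p OR t) AND (NOT s OR p OR NOT t)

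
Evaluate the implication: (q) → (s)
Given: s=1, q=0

Antecedent (q) = 0; consequent (s) = 1.
0 → 1 = 1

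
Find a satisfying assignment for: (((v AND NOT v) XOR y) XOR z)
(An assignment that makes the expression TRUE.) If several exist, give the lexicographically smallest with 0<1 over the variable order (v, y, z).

v=0, y=0, z=1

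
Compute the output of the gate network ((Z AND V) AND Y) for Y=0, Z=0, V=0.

Substituting: ((0 AND 0) AND 0)
= 0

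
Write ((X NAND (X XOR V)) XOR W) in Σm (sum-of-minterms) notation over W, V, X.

Σm(0, 2, 3, 5) = (NOT W AND NOT V AND NOT X) OR (NOT W AND V AND NOT X) OR (NOT W AND V AND X) OR (W AND NOT V AND X)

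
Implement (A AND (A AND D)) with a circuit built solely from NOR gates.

((A NOR A) NOR (((A NOR A) NOR (D NOR D)) NOR ((A NOR A) NOR (D NOR D))))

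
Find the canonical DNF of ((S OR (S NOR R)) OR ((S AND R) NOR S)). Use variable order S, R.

(NOT S AND NOT R) OR (NOT S AND R) OR (S AND NOT R) OR (S AND R)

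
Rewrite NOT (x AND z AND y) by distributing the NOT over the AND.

NOT x OR NOT z OR NOT y
De Morgan's: NOT(AND of terms) = OR of negations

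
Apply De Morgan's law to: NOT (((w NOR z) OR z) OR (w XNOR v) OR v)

NOT ((w NOR z) OR z) AND NOT (w XNOR v) AND NOT v
De Morgan's: NOT(OR of terms) = AND of negations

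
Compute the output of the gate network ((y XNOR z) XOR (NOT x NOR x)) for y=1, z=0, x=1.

Substituting: ((1 XNOR 0) XOR (NOT 1 NOR 1))
= 0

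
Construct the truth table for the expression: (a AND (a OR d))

a | d | Output
--------------
0 | 0 | 0
0 | 1 | 0
1 | 0 | 1
1 | 1 | 1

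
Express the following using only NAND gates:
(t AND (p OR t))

((t NAND ((p NAND p) NAND (t NAND t))) NAND (t NAND ((p NAND p) NAND (t NAND t))))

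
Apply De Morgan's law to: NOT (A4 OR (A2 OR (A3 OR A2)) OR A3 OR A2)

NOT A4 AND NOT (A2 OR (A3 OR A2)) AND NOT A3 AND NOT A2
De Morgan's: NOT(OR of terms) = AND of negations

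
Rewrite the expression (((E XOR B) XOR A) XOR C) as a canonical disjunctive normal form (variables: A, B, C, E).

(NOT A AND NOT B AND NOT C AND E) OR (NOT A AND NOT B AND C AND NOT E) OR (NOT A AND B AND NOT C AND NOT E) OR (NOT A AND B AND C AND E) OR (A AND NOT B AND NOT C AND NOT E) OR (A AND NOT B AND C AND E) OR (A AND B AND NOT C AND E) OR (A AND B AND C AND NOT E)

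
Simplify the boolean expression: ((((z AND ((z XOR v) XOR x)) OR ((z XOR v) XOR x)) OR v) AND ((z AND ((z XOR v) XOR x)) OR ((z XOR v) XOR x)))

By absorption (E AND (E OR v) = E) then absorption (E OR (E AND v) = E):
= ((z XOR v) XOR x)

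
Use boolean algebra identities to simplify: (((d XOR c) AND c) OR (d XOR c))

By absorption (E OR (E AND v) = E):
= (d XOR c)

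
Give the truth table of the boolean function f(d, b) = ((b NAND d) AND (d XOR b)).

d | b | Output
--------------
0 | 0 | 0
0 | 1 | 1
1 | 0 | 1
1 | 1 | 0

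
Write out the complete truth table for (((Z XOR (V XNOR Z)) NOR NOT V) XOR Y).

Y | Z | V | Output
------------------
0 | 0 | 0 | 0
0 | 0 | 1 | 1
0 | 1 | 0 | 0
0 | 1 | 1 | 1
1 | 0 | 0 | 1
1 | 0 | 1 | 0
1 | 1 | 0 | 1
1 | 1 | 1 | 0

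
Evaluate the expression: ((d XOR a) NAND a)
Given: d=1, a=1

Substituting: ((1 XOR 1) NAND 1)
= 1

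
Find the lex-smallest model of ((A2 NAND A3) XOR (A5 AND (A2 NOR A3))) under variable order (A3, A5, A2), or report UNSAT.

A3=0, A5=0, A2=0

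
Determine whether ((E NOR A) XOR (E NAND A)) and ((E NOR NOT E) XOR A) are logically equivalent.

No. Counterexample: with A=0, E=1, Expression 1 = 1 but Expression 2 = 0.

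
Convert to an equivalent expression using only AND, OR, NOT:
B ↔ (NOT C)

(B AND (NOT C)) OR (NOT B AND C)
(Biconditional = both true or both false)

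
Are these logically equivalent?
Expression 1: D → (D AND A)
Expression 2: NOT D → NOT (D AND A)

No, Inverse is not equivalent to original (counterexample: D=1, A=0)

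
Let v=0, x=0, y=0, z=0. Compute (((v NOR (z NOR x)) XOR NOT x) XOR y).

Substituting: (((0 NOR (0 NOR 0)) XOR NOT 0) XOR 0)
= 1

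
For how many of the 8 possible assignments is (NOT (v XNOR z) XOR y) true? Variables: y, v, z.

Satisfying assignments: (0,0,1), (0,1,0), (1,0,0), (1,1,1)
Count: 4 out of 8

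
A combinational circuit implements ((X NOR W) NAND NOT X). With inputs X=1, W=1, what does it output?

Substituting: ((1 NOR 1) NAND NOT 1)
= 1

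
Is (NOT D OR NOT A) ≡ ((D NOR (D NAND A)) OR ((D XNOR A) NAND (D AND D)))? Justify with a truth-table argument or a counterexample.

Yes, they are equivalent — the two output columns agree on all 4 assignments:
D | A | Expression 1 | Expression 2
-----------------------------------
0 | 0 | 1 | 1
0 | 1 | 1 | 1
1 | 0 | 1 | 1
1 | 1 | 0 | 0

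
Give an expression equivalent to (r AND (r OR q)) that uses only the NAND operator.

((r NAND ((r NAND r) NAND (q NAND q))) NAND (r NAND ((r NAND r) NAND (q NAND q))))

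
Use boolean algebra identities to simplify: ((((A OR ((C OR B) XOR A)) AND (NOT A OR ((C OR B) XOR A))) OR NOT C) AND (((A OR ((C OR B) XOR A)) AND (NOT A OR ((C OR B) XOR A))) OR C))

By distribution ((E OR v) AND (E OR NOT v) = E) then distribution ((E OR v) AND (E OR NOT v) = E):
= ((C OR B) XOR A)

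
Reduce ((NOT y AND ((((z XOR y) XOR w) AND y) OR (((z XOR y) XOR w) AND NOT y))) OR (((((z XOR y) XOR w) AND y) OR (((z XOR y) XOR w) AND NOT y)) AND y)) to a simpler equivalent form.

By distribution ((E AND v) OR (E AND NOT v) = E) then distribution ((E AND v) OR (E AND NOT v) = E):
= ((z XOR y) XOR w)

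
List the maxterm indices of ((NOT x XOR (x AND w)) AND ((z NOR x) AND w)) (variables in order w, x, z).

ΠM(0, 1, 2, 3, 5, 6, 7) = (w OR x OR z) AND (w OR x OR NOT z) AND (w OR NOT x OR z) AND (w OR NOT x OR NOT z) AND (NOT w OR x OR NOT z) AND (NOT w OR NOT x OR z) AND (NOT w OR NOT x OR NOT z)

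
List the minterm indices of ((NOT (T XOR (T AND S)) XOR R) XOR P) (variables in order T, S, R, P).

Σm(0, 3, 4, 7, 9, 10, 12, 15) = (NOT T AND NOT S AND NOT R AND NOT P) OR (NOT T AND NOT S AND R AND P) OR (NOT T AND S AND NOT R AND NOT P) OR (NOT T AND S AND R AND P) OR (T AND NOT S AND NOT R AND P) OR (T AND NOT S AND R AND NOT P) OR (T AND S AND NOT R AND NOT P) OR (T AND S AND R AND P)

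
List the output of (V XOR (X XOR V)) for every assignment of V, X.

V | X | Output
--------------
0 | 0 | 0
0 | 1 | 1
1 | 0 | 0
1 | 1 | 1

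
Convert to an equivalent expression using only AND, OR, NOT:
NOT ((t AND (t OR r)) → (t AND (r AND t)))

(t AND (t OR r)) AND NOT (t AND (r AND t))
(Negated implication: NOT(A → B) = A AND NOT B)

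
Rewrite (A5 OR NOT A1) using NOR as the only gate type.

((A5 NOR (A1 NOR A1)) NOR (A5 NOR (A1 NOR A1)))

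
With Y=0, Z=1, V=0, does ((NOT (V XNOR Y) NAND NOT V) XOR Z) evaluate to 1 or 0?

Substituting: ((NOT (0 XNOR 0) NAND NOT 0) XOR 1)
= 0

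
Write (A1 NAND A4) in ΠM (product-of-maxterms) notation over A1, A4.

ΠM(3) = (NOT A1 OR NOT A4)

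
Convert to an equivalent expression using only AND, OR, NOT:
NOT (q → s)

q AND NOT s
(Negated implication: NOT(A → B) = A AND NOT B)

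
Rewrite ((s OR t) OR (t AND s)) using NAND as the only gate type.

((((s NAND s) NAND (t NAND t)) NAND ((s NAND s) NAND (t NAND t))) NAND (((t NAND s) NAND (t NAND s)) NAND ((t NAND s) NAND (t NAND s))))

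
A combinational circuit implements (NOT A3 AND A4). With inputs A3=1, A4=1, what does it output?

Substituting: (NOT 1 AND 1)
= 0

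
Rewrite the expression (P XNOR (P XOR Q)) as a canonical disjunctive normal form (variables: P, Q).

(NOT P AND NOT Q) OR (P AND NOT Q)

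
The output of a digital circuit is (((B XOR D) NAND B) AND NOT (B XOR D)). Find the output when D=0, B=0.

Substituting: (((0 XOR 0) NAND 0) AND NOT (0 XOR 0))
= 1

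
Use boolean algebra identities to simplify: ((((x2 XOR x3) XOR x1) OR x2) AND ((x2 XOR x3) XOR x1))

By absorption (E AND (E OR v) = E):
= ((x2 XOR x3) XOR x1)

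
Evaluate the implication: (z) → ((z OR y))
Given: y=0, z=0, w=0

Antecedent (z) = 0; consequent ((z OR y)) = 0.
0 → 0 = 1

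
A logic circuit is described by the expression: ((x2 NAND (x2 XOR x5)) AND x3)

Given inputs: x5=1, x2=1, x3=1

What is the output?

Substituting: ((1 NAND (1 XOR 1)) AND 1)
= 1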